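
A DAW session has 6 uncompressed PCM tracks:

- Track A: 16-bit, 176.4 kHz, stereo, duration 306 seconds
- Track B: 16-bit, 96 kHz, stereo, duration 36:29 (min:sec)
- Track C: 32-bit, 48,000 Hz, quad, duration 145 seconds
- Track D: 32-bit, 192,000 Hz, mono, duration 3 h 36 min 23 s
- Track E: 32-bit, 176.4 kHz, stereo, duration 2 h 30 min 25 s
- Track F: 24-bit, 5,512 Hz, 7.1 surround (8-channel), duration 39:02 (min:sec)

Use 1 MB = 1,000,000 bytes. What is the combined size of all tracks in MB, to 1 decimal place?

24184.7 MB

Track A: 176,400 × 306 × 2 × 2 = 215,913,600 bytes.
Track B: 36:29 (min:sec) = 2,189 s; 96,000 × 2,189 × 2 × 2 = 840,576,000 bytes.
Track C: 48,000 × 145 × 4 × 4 = 111,360,000 bytes.
Track D: 3 h 36 min 23 s = 12,983 s; 192,000 × 12,983 × 4 × 1 = 9,970,944,000 bytes.
Track E: 2 h 30 min 25 s = 9,025 s; 176,400 × 9,025 × 4 × 2 = 12,736,080,000 bytes.
Track F: 39:02 (min:sec) = 2,342 s; 5,512 × 2,342 × 3 × 8 = 309,818,496 bytes.
Total = 24,184,692,096 bytes = 24184.7 MB.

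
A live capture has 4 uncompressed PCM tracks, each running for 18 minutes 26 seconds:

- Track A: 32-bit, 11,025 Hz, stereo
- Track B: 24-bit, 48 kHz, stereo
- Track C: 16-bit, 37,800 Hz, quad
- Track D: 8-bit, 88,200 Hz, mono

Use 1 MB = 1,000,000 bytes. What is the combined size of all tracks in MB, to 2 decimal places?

18 minutes 26 seconds = 1,106 s.
Track A: 11,025 × 1,106 × 4 × 2 = 97,549,200 bytes.
Track B: 48,000 × 1,106 × 3 × 2 = 318,528,000 bytes.
Track C: 37,800 × 1,106 × 2 × 4 = 334,454,400 bytes.
Track D: 88,200 × 1,106 × 1 × 1 = 97,549,200 bytes.
Total = 848,080,800 bytes = 848.08 MB.

848.08 MB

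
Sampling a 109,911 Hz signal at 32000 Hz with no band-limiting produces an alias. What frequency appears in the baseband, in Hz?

13,911 Hz

Nyquist = 32,000/2 = 16,000 Hz; 109,911 Hz exceeds it.
Alias = |109,911 − 3×32,000| = |109,911 − 96,000| = 13,911 Hz.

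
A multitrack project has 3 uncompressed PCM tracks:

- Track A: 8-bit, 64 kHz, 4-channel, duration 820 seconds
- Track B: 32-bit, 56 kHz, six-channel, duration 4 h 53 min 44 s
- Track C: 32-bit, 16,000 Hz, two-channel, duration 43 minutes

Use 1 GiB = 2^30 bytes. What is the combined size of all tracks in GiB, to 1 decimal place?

Track A: 64,000 × 820 × 1 × 4 = 209,920,000 bytes.
Track B: 4 h 53 min 44 s = 17,624 s; 56,000 × 17,624 × 4 × 6 = 23,686,656,000 bytes.
Track C: 43 minutes = 2,580 s; 16,000 × 2,580 × 4 × 2 = 330,240,000 bytes.
Total = 24,226,816,000 bytes = 22.6 GiB.

22.6 GiB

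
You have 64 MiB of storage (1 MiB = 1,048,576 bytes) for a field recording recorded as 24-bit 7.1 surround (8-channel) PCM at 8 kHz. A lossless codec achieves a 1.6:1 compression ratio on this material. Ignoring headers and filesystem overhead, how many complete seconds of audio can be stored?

559 seconds

Uncompressed byte rate = 8,000 × 3 × 8 = 192,000 bytes/s.
After 1.6:1 compression, effective rate ≈ 120000 bytes/s.
Capacity = 64 × 1,048,576 = 67,108,864 bytes.
67,108,864 / effective rate ≈ 559.24 s → 559 seconds.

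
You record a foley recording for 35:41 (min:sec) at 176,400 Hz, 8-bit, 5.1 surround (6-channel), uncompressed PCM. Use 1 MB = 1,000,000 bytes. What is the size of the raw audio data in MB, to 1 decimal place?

2266.0 MB

Duration = 35:41 (min:sec) = 2,141 s.
Bytes = 176,400 samples/s × 2,141 s × 1 bytes/sample × 6 ch = 2,266,034,400 bytes.
2,266,034,400 / 1,000,000 = 2266.0 MB.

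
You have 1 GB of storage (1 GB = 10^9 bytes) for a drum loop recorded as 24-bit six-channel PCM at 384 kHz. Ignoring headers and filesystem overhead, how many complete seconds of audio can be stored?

144 seconds

Uncompressed byte rate = 384,000 × 3 × 6 = 6,912,000 bytes/s.
Capacity = 1 × 1,000,000,000 = 1,000,000,000 bytes.
1,000,000,000 / 6,912,000 ≈ 144.68 s → 144 seconds.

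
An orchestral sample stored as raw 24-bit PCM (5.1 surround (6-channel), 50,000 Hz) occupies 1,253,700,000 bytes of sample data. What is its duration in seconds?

Byte rate = 50,000 × 3 × 6 = 900,000 bytes/s.
Duration = 1,253,700,000 / 900,000 = 1,393 s.

1,393 seconds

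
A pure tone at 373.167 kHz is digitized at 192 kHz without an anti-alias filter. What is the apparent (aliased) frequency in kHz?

Nyquist = 192,000/2 = 96,000 Hz; 373,167 Hz exceeds it.
Alias = |373,167 − 2×192,000| = |373,167 − 384,000| = 10,833 Hz = 10.833 kHz.

10.833 kHz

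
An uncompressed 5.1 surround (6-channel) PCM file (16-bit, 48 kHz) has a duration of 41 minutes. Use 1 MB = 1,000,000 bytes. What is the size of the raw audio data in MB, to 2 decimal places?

Duration = 41 minutes = 2,460 s.
Bytes = 48,000 samples/s × 2,460 s × 2 bytes/sample × 6 ch = 1,416,960,000 bytes.
1,416,960,000 / 1,000,000 = 1416.96 MB.

1416.96 MB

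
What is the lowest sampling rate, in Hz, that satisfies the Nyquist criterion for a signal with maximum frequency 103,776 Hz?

Minimum sample rate = 2 × 103,776 Hz = 207,552 Hz.

207,552 Hz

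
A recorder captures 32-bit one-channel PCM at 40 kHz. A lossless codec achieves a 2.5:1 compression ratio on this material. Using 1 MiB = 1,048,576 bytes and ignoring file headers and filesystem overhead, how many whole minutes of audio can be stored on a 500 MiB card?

Uncompressed byte rate = 40,000 × 4 × 1 = 160,000 bytes/s.
After 2.5:1 compression, effective rate ≈ 64000 bytes/s.
Capacity = 500 × 1,048,576 = 524,288,000 bytes.
524,288,000 / effective rate ≈ 8192 s → 136 minutes.

136 minutes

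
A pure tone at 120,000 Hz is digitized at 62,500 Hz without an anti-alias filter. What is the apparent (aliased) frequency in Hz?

Nyquist = 62,500/2 = 31,250 Hz; 120,000 Hz exceeds it.
Alias = |120,000 − 2×62,500| = |120,000 − 125,000| = 5,000 Hz.

5,000 Hz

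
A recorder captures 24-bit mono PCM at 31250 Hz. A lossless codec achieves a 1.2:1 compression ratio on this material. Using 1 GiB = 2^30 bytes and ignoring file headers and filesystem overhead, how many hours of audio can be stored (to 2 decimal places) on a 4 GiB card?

15.27 hours

Uncompressed byte rate = 31,250 × 3 × 1 = 93,750 bytes/s.
After 1.2:1 compression, effective rate ≈ 78125 bytes/s.
Capacity = 4 × 1,073,741,824 = 4,294,967,296 bytes.
4,294,967,296 / effective rate ≈ 54975.58 s → 15.27 hours.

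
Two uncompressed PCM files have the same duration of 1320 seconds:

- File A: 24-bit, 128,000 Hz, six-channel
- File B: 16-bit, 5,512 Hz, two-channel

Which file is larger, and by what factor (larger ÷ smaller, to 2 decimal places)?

File A: 128,000 × 3 × 6 = 2,304,000 bytes/s.
File B: 5,512 × 2 × 2 = 22,048 bytes/s.
File A is larger; ratio = 3,041,280,000 / 29,103,360 = 104.50.

File A, by a factor of 104.50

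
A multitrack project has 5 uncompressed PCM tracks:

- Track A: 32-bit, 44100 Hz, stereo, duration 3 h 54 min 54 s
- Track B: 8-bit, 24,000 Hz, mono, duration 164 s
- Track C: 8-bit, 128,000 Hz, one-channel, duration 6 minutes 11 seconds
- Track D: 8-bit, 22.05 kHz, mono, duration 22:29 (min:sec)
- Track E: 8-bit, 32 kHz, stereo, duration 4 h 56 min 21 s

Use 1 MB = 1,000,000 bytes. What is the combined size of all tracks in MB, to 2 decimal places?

6191.52 MB

Track A: 3 h 54 min 54 s = 14,094 s; 44,100 × 14,094 × 4 × 2 = 4,972,363,200 bytes.
Track B: 24,000 × 164 × 1 × 1 = 3,936,000 bytes.
Track C: 6 minutes 11 seconds = 371 s; 128,000 × 371 × 1 × 1 = 47,488,000 bytes.
Track D: 22:29 (min:sec) = 1,349 s; 22,050 × 1,349 × 1 × 1 = 29,745,450 bytes.
Track E: 4 h 56 min 21 s = 17,781 s; 32,000 × 17,781 × 1 × 2 = 1,137,984,000 bytes.
Total = 6,191,516,650 bytes = 6191.52 MB.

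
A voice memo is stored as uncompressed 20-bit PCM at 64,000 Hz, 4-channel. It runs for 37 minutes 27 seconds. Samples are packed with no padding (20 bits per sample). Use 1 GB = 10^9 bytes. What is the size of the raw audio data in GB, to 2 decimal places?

Duration = 37 minutes 27 seconds = 2,247 s.
Bits = 64,000 × 2,247 × 20 × 4 = 11,504,640,000 bits = 1,438,080,000 bytes.
1,438,080,000 / 1,000,000,000 = 1.44 GB.

1.44 GB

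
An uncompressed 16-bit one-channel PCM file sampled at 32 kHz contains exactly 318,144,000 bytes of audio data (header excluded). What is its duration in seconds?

4,971 seconds

Byte rate = 32,000 × 2 × 1 = 64,000 bytes/s.
Duration = 318,144,000 / 64,000 = 4,971 s.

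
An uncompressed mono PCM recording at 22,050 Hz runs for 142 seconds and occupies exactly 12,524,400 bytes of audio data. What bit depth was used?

Bytes per sample = 12,524,400 / (22,050 × 142 × 1) = 12,524,400 / 3,131,100 = 4.
Bit depth = 4 × 8 = 32 bits.

32 bits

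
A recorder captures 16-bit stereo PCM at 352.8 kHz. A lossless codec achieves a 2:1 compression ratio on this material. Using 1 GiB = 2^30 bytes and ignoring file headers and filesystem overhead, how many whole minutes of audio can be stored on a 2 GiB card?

Uncompressed byte rate = 352,800 × 2 × 2 = 1,411,200 bytes/s.
After 2:1 compression, effective rate ≈ 705600 bytes/s.
Capacity = 2 × 1,073,741,824 = 2,147,483,648 bytes.
2,147,483,648 / effective rate ≈ 3043.49 s → 50 minutes.

50 minutes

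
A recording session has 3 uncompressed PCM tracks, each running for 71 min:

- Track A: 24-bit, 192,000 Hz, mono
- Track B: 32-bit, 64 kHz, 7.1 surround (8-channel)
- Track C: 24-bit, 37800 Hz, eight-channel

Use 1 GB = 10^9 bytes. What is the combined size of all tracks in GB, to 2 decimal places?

15.04 GB

71 min = 4,260 s.
Track A: 192,000 × 4,260 × 3 × 1 = 2,453,760,000 bytes.
Track B: 64,000 × 4,260 × 4 × 8 = 8,724,480,000 bytes.
Track C: 37,800 × 4,260 × 3 × 8 = 3,864,672,000 bytes.
Total = 15,042,912,000 bytes = 15.04 GB.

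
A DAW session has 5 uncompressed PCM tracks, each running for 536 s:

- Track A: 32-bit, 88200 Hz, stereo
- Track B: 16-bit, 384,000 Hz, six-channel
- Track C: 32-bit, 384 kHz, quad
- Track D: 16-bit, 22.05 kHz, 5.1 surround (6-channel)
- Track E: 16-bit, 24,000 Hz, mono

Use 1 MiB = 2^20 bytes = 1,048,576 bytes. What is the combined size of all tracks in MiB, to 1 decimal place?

Track A: 88,200 × 536 × 4 × 2 = 378,201,600 bytes.
Track B: 384,000 × 536 × 2 × 6 = 2,469,888,000 bytes.
Track C: 384,000 × 536 × 4 × 4 = 3,293,184,000 bytes.
Track D: 22,050 × 536 × 2 × 6 = 141,825,600 bytes.
Track E: 24,000 × 536 × 2 × 1 = 25,728,000 bytes.
Total = 6,308,827,200 bytes = 6016.6 MiB.

6016.6 MiB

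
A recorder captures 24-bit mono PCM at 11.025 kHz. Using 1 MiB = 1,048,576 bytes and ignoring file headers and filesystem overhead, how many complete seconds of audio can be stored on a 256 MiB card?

Uncompressed byte rate = 11,025 × 3 × 1 = 33,075 bytes/s.
Capacity = 256 × 1,048,576 = 268,435,456 bytes.
268,435,456 / 33,075 ≈ 8115.96 s → 8,115 seconds.

8,115 seconds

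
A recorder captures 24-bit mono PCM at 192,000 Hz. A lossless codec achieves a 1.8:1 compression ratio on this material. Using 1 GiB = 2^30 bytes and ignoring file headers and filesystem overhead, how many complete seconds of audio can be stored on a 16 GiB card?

53,687 seconds

Uncompressed byte rate = 192,000 × 3 × 1 = 576,000 bytes/s.
After 1.8:1 compression, effective rate ≈ 320000 bytes/s.
Capacity = 16 × 1,073,741,824 = 17,179,869,184 bytes.
17,179,869,184 / effective rate ≈ 53687.09 s → 53,687 seconds.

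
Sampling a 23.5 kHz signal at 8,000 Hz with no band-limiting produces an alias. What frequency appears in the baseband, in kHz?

0.5 kHz

Nyquist = 8,000/2 = 4,000 Hz; 23,500 Hz exceeds it.
Alias = |23,500 − 3×8,000| = |23,500 − 24,000| = 500 Hz = 0.5 kHz.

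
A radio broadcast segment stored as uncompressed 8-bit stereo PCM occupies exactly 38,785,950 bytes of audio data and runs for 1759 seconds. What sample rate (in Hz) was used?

Bytes = sample_rate × seconds × bytes_per_sample × channels.
sample_rate = 38,785,950 / (1,759 × 1 × 2) = 38,785,950 / 3,518 = 11,025 Hz.

11,025 Hz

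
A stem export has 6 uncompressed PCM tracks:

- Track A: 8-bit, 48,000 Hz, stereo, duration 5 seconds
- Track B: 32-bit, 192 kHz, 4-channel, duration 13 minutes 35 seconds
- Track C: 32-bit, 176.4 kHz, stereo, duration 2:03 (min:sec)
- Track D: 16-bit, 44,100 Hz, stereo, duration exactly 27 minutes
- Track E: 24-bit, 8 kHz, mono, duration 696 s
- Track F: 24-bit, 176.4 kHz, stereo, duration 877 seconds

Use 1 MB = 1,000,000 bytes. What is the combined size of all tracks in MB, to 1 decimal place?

3908.4 MB

Track A: 48,000 × 5 × 1 × 2 = 480,000 bytes.
Track B: 13 minutes 35 seconds = 815 s; 192,000 × 815 × 4 × 4 = 2,503,680,000 bytes.
Track C: 2:03 (min:sec) = 123 s; 176,400 × 123 × 4 × 2 = 173,577,600 bytes.
Track D: exactly 27 minutes = 1,620 s; 44,100 × 1,620 × 2 × 2 = 285,768,000 bytes.
Track E: 8,000 × 696 × 3 × 1 = 16,704,000 bytes.
Track F: 176,400 × 877 × 3 × 2 = 928,216,800 bytes.
Total = 3,908,426,400 bytes = 3908.4 MB.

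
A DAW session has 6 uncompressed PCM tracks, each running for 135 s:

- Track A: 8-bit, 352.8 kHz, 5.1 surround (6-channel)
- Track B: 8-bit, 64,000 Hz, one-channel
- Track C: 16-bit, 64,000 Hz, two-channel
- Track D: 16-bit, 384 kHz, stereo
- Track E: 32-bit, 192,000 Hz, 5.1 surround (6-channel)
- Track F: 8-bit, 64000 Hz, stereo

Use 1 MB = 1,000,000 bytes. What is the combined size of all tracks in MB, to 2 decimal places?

Track A: 352,800 × 135 × 1 × 6 = 285,768,000 bytes.
Track B: 64,000 × 135 × 1 × 1 = 8,640,000 bytes.
Track C: 64,000 × 135 × 2 × 2 = 34,560,000 bytes.
Track D: 384,000 × 135 × 2 × 2 = 207,360,000 bytes.
Track E: 192,000 × 135 × 4 × 6 = 622,080,000 bytes.
Track F: 64,000 × 135 × 1 × 2 = 17,280,000 bytes.
Total = 1,175,688,000 bytes = 1175.69 MB.

1175.69 MB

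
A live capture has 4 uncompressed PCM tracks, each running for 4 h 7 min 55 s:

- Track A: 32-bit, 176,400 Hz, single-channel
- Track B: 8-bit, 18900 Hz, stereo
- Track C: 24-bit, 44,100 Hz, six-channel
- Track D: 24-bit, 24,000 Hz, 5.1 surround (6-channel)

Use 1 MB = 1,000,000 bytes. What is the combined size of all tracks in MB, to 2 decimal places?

4 h 7 min 55 s = 14,875 s.
Track A: 176,400 × 14,875 × 4 × 1 = 10,495,800,000 bytes.
Track B: 18,900 × 14,875 × 1 × 2 = 562,275,000 bytes.
Track C: 44,100 × 14,875 × 3 × 6 = 11,807,775,000 bytes.
Track D: 24,000 × 14,875 × 3 × 6 = 6,426,000,000 bytes.
Total = 29,291,850,000 bytes = 29291.85 MB.

29291.85 MB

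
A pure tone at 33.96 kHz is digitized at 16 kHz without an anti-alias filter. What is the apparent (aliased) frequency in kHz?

Nyquist = 16,000/2 = 8,000 Hz; 33,960 Hz exceeds it.
Alias = |33,960 − 2×16,000| = |33,960 − 32,000| = 1,960 Hz = 1.96 kHz.

1.96 kHz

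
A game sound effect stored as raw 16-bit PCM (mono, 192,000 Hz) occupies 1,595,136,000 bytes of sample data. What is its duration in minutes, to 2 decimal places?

Byte rate = 192,000 × 2 × 1 = 384,000 bytes/s.
Duration = 1,595,136,000 / 384,000 = 4,154 s.
4,154 s / 60 = 69.23 minutes.

69.23 minutes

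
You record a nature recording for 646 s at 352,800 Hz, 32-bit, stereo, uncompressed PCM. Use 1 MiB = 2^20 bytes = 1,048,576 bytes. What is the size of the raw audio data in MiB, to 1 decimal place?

Bytes = 352,800 samples/s × 646 s × 4 bytes/sample × 2 ch = 1,823,270,400 bytes.
1,823,270,400 / 1,048,576 = 1738.8 MiB.

1738.8 MiB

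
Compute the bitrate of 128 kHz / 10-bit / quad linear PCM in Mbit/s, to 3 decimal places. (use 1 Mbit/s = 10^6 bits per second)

Bit rate = 128,000 × 10 × 4 = 5,120,000 bits/s.
= 5.120 Mbit/s.

5.120 Mbit/s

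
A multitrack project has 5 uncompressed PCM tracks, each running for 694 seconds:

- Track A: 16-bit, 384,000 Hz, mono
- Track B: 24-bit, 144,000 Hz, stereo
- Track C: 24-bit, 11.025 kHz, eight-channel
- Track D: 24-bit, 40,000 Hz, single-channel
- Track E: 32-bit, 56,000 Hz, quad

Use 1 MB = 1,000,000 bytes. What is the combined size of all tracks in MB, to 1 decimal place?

Track A: 384,000 × 694 × 2 × 1 = 532,992,000 bytes.
Track B: 144,000 × 694 × 3 × 2 = 599,616,000 bytes.
Track C: 11,025 × 694 × 3 × 8 = 183,632,400 bytes.
Track D: 40,000 × 694 × 3 × 1 = 83,280,000 bytes.
Track E: 56,000 × 694 × 4 × 4 = 621,824,000 bytes.
Total = 2,021,344,400 bytes = 2021.3 MB.

2021.3 MB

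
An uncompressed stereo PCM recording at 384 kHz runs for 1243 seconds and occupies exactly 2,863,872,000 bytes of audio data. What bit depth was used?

Bytes per sample = 2,863,872,000 / (384,000 × 1,243 × 2) = 2,863,872,000 / 954,624,000 = 3.
Bit depth = 3 × 8 = 24 bits.

24 bits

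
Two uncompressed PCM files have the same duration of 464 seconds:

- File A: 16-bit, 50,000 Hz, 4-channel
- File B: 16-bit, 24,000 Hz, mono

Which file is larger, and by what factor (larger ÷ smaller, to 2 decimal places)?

File A: 50,000 × 2 × 4 = 400,000 bytes/s.
File B: 24,000 × 2 × 1 = 48,000 bytes/s.
File A is larger; ratio = 185,600,000 / 22,272,000 = 8.33.

File A, by a factor of 8.33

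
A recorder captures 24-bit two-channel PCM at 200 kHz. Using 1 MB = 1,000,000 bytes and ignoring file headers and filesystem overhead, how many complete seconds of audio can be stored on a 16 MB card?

Uncompressed byte rate = 200,000 × 3 × 2 = 1,200,000 bytes/s.
Capacity = 16 × 1,000,000 = 16,000,000 bytes.
16,000,000 / 1,200,000 ≈ 13.33 s → 13 seconds.

13 seconds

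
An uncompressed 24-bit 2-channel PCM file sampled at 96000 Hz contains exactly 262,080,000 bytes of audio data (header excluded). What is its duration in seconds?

Byte rate = 96,000 × 3 × 2 = 576,000 bytes/s.
Duration = 262,080,000 / 576,000 = 455 s.

455 seconds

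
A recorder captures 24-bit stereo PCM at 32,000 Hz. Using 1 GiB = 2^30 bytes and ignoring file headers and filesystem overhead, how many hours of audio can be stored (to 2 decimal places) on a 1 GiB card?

1.55 hours

Uncompressed byte rate = 32,000 × 3 × 2 = 192,000 bytes/s.
Capacity = 1 × 1,073,741,824 = 1,073,741,824 bytes.
1,073,741,824 / 192,000 ≈ 5592.41 s → 1.55 hours.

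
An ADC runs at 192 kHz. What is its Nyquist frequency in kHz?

96 kHz

Nyquist frequency = sample rate / 2 = 192,000 / 2 = 96 kHz.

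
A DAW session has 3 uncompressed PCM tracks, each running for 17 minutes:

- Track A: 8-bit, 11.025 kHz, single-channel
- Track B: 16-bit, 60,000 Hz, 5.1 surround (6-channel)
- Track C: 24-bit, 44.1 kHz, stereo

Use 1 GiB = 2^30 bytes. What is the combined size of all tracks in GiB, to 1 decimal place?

17 minutes = 1,020 s.
Track A: 11,025 × 1,020 × 1 × 1 = 11,245,500 bytes.
Track B: 60,000 × 1,020 × 2 × 6 = 734,400,000 bytes.
Track C: 44,100 × 1,020 × 3 × 2 = 269,892,000 bytes.
Total = 1,015,537,500 bytes = 0.9 GiB.

0.9 GiB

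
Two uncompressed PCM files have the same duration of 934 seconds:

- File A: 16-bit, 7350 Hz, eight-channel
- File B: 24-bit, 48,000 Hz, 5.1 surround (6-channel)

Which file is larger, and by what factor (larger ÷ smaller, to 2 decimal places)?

File B, by a factor of 7.35

File A: 7,350 × 2 × 8 = 117,600 bytes/s.
File B: 48,000 × 3 × 6 = 864,000 bytes/s.
File B is larger; ratio = 806,976,000 / 109,838,400 = 7.35.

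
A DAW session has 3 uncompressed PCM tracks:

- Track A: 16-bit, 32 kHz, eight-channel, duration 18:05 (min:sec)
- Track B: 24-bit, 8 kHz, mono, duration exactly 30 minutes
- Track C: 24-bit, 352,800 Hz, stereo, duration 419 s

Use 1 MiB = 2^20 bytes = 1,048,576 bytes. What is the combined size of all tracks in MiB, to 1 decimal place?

1416.8 MiB

Track A: 18:05 (min:sec) = 1,085 s; 32,000 × 1,085 × 2 × 8 = 555,520,000 bytes.
Track B: exactly 30 minutes = 1,800 s; 8,000 × 1,800 × 3 × 1 = 43,200,000 bytes.
Track C: 352,800 × 419 × 3 × 2 = 886,939,200 bytes.
Total = 1,485,659,200 bytes = 1416.8 MiB.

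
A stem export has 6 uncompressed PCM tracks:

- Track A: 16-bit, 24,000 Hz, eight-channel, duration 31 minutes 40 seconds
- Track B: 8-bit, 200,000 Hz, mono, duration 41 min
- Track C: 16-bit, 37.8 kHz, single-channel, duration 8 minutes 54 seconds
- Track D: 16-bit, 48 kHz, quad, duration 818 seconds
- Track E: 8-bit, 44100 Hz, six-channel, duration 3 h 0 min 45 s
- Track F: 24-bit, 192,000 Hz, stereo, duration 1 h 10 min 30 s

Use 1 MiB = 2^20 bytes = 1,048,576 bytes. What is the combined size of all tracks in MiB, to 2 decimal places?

Track A: 31 minutes 40 seconds = 1,900 s; 24,000 × 1,900 × 2 × 8 = 729,600,000 bytes.
Track B: 41 min = 2,460 s; 200,000 × 2,460 × 1 × 1 = 492,000,000 bytes.
Track C: 8 minutes 54 seconds = 534 s; 37,800 × 534 × 2 × 1 = 40,370,400 bytes.
Track D: 48,000 × 818 × 2 × 4 = 314,112,000 bytes.
Track E: 3 h 0 min 45 s = 10,845 s; 44,100 × 10,845 × 1 × 6 = 2,869,587,000 bytes.
Track F: 1 h 10 min 30 s = 4,230 s; 192,000 × 4,230 × 3 × 2 = 4,872,960,000 bytes.
Total = 9,318,629,400 bytes = 8886.94 MiB.

8886.94 MiB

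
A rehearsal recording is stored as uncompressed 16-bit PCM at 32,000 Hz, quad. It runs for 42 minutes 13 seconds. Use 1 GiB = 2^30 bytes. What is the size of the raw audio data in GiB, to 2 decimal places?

Duration = 42 minutes 13 seconds = 2,533 s.
Bytes = 32,000 samples/s × 2,533 s × 2 bytes/sample × 4 ch = 648,448,000 bytes.
648,448,000 / 1,073,741,824 = 0.60 GiB.

0.60 GiB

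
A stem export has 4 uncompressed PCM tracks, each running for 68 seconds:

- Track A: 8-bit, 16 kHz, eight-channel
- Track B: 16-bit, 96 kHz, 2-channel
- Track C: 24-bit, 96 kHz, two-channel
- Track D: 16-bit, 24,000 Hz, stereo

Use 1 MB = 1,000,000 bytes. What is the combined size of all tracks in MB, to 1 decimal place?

Track A: 16,000 × 68 × 1 × 8 = 8,704,000 bytes.
Track B: 96,000 × 68 × 2 × 2 = 26,112,000 bytes.
Track C: 96,000 × 68 × 3 × 2 = 39,168,000 bytes.
Track D: 24,000 × 68 × 2 × 2 = 6,528,000 bytes.
Total = 80,512,000 bytes = 80.5 MB.

80.5 MB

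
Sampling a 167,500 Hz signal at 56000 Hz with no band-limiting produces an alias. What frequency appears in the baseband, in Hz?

Nyquist = 56,000/2 = 28,000 Hz; 167,500 Hz exceeds it.
Alias = |167,500 − 3×56,000| = |167,500 − 168,000| = 500 Hz.

500 Hz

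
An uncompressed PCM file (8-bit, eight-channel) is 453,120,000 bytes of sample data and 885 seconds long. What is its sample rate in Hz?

Bytes = sample_rate × seconds × bytes_per_sample × channels.
sample_rate = 453,120,000 / (885 × 1 × 8) = 453,120,000 / 7,080 = 64,000 Hz.

64,000 Hz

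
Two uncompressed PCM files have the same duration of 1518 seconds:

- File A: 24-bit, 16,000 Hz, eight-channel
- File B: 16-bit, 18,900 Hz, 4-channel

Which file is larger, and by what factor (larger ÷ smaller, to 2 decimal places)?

File A: 16,000 × 3 × 8 = 384,000 bytes/s.
File B: 18,900 × 2 × 4 = 151,200 bytes/s.
File A is larger; ratio = 582,912,000 / 229,521,600 = 2.54.

File A, by a factor of 2.54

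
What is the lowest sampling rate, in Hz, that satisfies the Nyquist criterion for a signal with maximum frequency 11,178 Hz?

Minimum sample rate = 2 × 11,178 Hz = 22,356 Hz.

22,356 Hz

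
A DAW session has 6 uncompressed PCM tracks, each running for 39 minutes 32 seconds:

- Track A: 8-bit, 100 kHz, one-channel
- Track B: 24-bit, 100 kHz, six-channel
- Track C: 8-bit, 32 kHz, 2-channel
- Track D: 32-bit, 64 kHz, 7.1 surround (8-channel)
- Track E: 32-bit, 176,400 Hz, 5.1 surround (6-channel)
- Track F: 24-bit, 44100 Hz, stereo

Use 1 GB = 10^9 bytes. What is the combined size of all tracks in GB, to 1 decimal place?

20.2 GB

39 minutes 32 seconds = 2,372 s.
Track A: 100,000 × 2,372 × 1 × 1 = 237,200,000 bytes.
Track B: 100,000 × 2,372 × 3 × 6 = 4,269,600,000 bytes.
Track C: 32,000 × 2,372 × 1 × 2 = 151,808,000 bytes.
Track D: 64,000 × 2,372 × 4 × 8 = 4,857,856,000 bytes.
Track E: 176,400 × 2,372 × 4 × 6 = 10,042,099,200 bytes.
Track F: 44,100 × 2,372 × 3 × 2 = 627,631,200 bytes.
Total = 20,186,194,400 bytes = 20.2 GB.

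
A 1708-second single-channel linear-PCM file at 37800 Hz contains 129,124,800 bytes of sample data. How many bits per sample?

Bytes per sample = 129,124,800 / (37,800 × 1,708 × 1) = 129,124,800 / 64,562,400 = 2.
Bit depth = 2 × 8 = 16 bits.

16 bits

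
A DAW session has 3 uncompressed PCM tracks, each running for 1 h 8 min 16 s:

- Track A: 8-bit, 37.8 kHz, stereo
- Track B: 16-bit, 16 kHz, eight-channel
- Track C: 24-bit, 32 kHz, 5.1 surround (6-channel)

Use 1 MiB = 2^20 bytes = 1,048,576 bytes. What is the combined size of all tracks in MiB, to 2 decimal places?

3545.31 MiB

1 h 8 min 16 s = 4,096 s.
Track A: 37,800 × 4,096 × 1 × 2 = 309,657,600 bytes.
Track B: 16,000 × 4,096 × 2 × 8 = 1,048,576,000 bytes.
Track C: 32,000 × 4,096 × 3 × 6 = 2,359,296,000 bytes.
Total = 3,717,529,600 bytes = 3545.31 MiB.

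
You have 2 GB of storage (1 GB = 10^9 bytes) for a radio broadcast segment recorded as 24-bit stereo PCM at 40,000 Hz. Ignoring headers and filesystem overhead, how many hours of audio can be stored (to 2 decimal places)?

2.31 hours

Uncompressed byte rate = 40,000 × 3 × 2 = 240,000 bytes/s.
Capacity = 2 × 1,000,000,000 = 2,000,000,000 bytes.
2,000,000,000 / 240,000 ≈ 8333.33 s → 2.31 hours.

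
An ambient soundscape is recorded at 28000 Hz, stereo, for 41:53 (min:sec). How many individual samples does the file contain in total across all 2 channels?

140,728,000 samples

41:53 (min:sec) = 2,513 s.
28,000 × 2,513 s × 2 ch = 140,728,000 samples.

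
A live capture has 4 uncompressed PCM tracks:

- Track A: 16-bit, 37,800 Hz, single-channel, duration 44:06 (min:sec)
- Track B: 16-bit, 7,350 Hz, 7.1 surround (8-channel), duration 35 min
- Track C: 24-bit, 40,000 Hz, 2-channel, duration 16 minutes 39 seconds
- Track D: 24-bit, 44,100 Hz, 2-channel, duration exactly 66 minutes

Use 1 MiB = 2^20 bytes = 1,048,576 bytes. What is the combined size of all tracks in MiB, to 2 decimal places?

1654.22 MiB

Track A: 44:06 (min:sec) = 2,646 s; 37,800 × 2,646 × 2 × 1 = 200,037,600 bytes.
Track B: 35 min = 2,100 s; 7,350 × 2,100 × 2 × 8 = 246,960,000 bytes.
Track C: 16 minutes 39 seconds = 999 s; 40,000 × 999 × 3 × 2 = 239,760,000 bytes.
Track D: exactly 66 minutes = 3,960 s; 44,100 × 3,960 × 3 × 2 = 1,047,816,000 bytes.
Total = 1,734,573,600 bytes = 1654.22 MiB.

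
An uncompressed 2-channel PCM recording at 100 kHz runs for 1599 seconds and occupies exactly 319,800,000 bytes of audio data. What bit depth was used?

8 bits

Bytes per sample = 319,800,000 / (100,000 × 1,599 × 2) = 319,800,000 / 319,800,000 = 1.
Bit depth = 1 × 8 = 8 bits.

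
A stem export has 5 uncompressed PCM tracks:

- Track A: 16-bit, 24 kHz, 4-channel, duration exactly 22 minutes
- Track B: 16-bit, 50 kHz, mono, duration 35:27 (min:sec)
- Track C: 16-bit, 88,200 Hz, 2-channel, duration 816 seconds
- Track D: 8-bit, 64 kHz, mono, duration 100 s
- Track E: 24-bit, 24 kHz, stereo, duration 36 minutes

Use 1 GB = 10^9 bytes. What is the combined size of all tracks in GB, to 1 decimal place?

Track A: exactly 22 minutes = 1,320 s; 24,000 × 1,320 × 2 × 4 = 253,440,000 bytes.
Track B: 35:27 (min:sec) = 2,127 s; 50,000 × 2,127 × 2 × 1 = 212,700,000 bytes.
Track C: 88,200 × 816 × 2 × 2 = 287,884,800 bytes.
Track D: 64,000 × 100 × 1 × 1 = 6,400,000 bytes.
Track E: 36 minutes = 2,160 s; 24,000 × 2,160 × 3 × 2 = 311,040,000 bytes.
Total = 1,071,464,800 bytes = 1.1 GB.

1.1 GB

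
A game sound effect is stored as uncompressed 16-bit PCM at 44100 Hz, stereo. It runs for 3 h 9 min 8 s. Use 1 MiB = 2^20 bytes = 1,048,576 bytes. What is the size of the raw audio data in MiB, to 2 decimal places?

Duration = 3 h 9 min 8 s = 11,348 s.
Bytes = 44,100 samples/s × 11,348 s × 2 bytes/sample × 2 ch = 2,001,787,200 bytes.
2,001,787,200 / 1,048,576 = 1909.05 MiB.

1909.05 MiB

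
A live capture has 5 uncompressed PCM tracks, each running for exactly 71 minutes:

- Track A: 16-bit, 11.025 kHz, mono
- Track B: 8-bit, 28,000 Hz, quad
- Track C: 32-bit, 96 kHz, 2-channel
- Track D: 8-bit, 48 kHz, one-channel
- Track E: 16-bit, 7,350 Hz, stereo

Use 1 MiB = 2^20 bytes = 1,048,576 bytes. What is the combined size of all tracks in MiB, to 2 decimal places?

3979.17 MiB

exactly 71 minutes = 4,260 s.
Track A: 11,025 × 4,260 × 2 × 1 = 93,933,000 bytes.
Track B: 28,000 × 4,260 × 1 × 4 = 477,120,000 bytes.
Track C: 96,000 × 4,260 × 4 × 2 = 3,271,680,000 bytes.
Track D: 48,000 × 4,260 × 1 × 1 = 204,480,000 bytes.
Track E: 7,350 × 4,260 × 2 × 2 = 125,244,000 bytes.
Total = 4,172,457,000 bytes = 3979.17 MiB.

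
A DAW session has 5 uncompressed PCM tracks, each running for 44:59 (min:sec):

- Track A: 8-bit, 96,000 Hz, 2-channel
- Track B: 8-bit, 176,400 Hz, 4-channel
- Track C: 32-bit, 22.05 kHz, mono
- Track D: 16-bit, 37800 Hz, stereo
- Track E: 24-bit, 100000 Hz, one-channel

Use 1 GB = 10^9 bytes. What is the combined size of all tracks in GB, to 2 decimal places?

3.88 GB

44:59 (min:sec) = 2,699 s.
Track A: 96,000 × 2,699 × 1 × 2 = 518,208,000 bytes.
Track B: 176,400 × 2,699 × 1 × 4 = 1,904,414,400 bytes.
Track C: 22,050 × 2,699 × 4 × 1 = 238,051,800 bytes.
Track D: 37,800 × 2,699 × 2 × 2 = 408,088,800 bytes.
Track E: 100,000 × 2,699 × 3 × 1 = 809,700,000 bytes.
Total = 3,878,463,000 bytes = 3.88 GB.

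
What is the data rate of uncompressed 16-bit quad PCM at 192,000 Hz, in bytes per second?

Bit rate = 192,000 × 16 × 4 = 12,288,000 bits/s.
12,288,000 / 8 = 1,536,000 bytes/s.

1,536,000 bytes/s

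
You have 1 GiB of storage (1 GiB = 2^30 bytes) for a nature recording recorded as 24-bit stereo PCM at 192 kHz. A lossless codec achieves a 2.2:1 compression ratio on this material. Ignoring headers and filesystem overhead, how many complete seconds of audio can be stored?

2,050 seconds

Uncompressed byte rate = 192,000 × 3 × 2 = 1,152,000 bytes/s.
After 2.2:1 compression, effective rate ≈ 523636.36 bytes/s.
Capacity = 1 × 1,073,741,824 = 1,073,741,824 bytes.
1,073,741,824 / effective rate ≈ 2050.55 s → 2,050 seconds.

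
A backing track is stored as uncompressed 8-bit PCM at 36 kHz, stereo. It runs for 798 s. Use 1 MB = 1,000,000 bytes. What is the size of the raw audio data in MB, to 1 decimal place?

Bytes = 36,000 samples/s × 798 s × 1 bytes/sample × 2 ch = 57,456,000 bytes.
57,456,000 / 1,000,000 = 57.5 MB.

57.5 MB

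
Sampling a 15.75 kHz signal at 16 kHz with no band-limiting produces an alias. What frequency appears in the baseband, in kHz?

Nyquist = 16,000/2 = 8,000 Hz; 15,750 Hz exceeds it.
Alias = |15,750 − 1×16,000| = |15,750 − 16,000| = 250 Hz = 0.25 kHz.

0.25 kHz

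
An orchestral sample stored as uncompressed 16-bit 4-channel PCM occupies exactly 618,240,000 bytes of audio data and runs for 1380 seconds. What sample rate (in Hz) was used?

56,000 Hz

Bytes = sample_rate × seconds × bytes_per_sample × channels.
sample_rate = 618,240,000 / (1,380 × 2 × 4) = 618,240,000 / 11,040 = 56,000 Hz.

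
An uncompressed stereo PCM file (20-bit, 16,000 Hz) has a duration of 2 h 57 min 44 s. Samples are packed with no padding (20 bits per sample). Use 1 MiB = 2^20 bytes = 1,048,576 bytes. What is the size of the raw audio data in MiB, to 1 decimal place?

Duration = 2 h 57 min 44 s = 10,664 s.
Bits = 16,000 × 10,664 × 20 × 2 = 6,824,960,000 bits = 853,120,000 bytes.
853,120,000 / 1,048,576 = 813.6 MiB.

813.6 MiB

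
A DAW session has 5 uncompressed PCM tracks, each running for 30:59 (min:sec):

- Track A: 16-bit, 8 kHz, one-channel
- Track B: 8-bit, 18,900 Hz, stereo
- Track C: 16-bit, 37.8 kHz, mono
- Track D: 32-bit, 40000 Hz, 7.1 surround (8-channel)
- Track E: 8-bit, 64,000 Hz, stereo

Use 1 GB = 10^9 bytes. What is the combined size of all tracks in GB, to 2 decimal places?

2.86 GB

30:59 (min:sec) = 1,859 s.
Track A: 8,000 × 1,859 × 2 × 1 = 29,744,000 bytes.
Track B: 18,900 × 1,859 × 1 × 2 = 70,270,200 bytes.
Track C: 37,800 × 1,859 × 2 × 1 = 140,540,400 bytes.
Track D: 40,000 × 1,859 × 4 × 8 = 2,379,520,000 bytes.
Track E: 64,000 × 1,859 × 1 × 2 = 237,952,000 bytes.
Total = 2,858,026,600 bytes = 2.86 GB.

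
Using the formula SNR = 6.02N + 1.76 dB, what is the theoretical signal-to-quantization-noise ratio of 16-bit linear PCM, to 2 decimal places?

6.02 × 16 + 1.76 = 98.08 dB.

98.08 dB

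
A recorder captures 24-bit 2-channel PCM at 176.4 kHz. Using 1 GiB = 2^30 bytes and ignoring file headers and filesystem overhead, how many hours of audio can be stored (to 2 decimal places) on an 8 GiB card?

2.25 hours

Uncompressed byte rate = 176,400 × 3 × 2 = 1,058,400 bytes/s.
Capacity = 8 × 1,073,741,824 = 8,589,934,592 bytes.
8,589,934,592 / 1,058,400 ≈ 8115.96 s → 2.25 hours.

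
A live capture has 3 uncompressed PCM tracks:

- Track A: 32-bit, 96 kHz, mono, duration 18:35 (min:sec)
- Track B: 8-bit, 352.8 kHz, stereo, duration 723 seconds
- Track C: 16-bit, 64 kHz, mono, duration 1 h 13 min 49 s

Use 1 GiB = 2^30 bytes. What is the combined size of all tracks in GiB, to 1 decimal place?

1.4 GiB

Track A: 18:35 (min:sec) = 1,115 s; 96,000 × 1,115 × 4 × 1 = 428,160,000 bytes.
Track B: 352,800 × 723 × 1 × 2 = 510,148,800 bytes.
Track C: 1 h 13 min 49 s = 4,429 s; 64,000 × 4,429 × 2 × 1 = 566,912,000 bytes.
Total = 1,505,220,800 bytes = 1.4 GiB.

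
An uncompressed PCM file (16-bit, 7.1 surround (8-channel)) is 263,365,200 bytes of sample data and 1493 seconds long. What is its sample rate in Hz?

Bytes = sample_rate × seconds × bytes_per_sample × channels.
sample_rate = 263,365,200 / (1,493 × 2 × 8) = 263,365,200 / 23,888 = 11,025 Hz.

11,025 Hz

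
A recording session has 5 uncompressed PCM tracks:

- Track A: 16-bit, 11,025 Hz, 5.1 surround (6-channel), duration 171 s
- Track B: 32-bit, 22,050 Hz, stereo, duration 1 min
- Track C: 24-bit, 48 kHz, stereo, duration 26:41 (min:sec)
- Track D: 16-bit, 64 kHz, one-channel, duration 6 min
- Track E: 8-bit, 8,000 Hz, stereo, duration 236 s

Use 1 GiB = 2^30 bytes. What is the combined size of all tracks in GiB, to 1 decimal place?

Track A: 11,025 × 171 × 2 × 6 = 22,623,300 bytes.
Track B: 1 min = 60 s; 22,050 × 60 × 4 × 2 = 10,584,000 bytes.
Track C: 26:41 (min:sec) = 1,601 s; 48,000 × 1,601 × 3 × 2 = 461,088,000 bytes.
Track D: 6 min = 360 s; 64,000 × 360 × 2 × 1 = 46,080,000 bytes.
Track E: 8,000 × 236 × 1 × 2 = 3,776,000 bytes.
Total = 544,151,300 bytes = 0.5 GiB.

0.5 GiB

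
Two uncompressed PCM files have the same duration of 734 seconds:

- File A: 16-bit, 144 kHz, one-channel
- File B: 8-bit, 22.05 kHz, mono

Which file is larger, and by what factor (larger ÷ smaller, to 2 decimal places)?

File A: 144,000 × 2 × 1 = 288,000 bytes/s.
File B: 22,050 × 1 × 1 = 22,050 bytes/s.
File A is larger; ratio = 211,392,000 / 16,184,700 = 13.06.

File A, by a factor of 13.06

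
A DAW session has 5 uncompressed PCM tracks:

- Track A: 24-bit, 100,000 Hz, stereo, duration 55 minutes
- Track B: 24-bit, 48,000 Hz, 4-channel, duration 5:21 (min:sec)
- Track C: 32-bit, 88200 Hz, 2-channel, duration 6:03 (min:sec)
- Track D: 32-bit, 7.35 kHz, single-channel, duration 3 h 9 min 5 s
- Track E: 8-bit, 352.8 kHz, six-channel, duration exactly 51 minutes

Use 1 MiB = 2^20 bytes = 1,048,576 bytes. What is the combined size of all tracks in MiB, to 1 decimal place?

8804.3 MiB

Track A: 55 minutes = 3,300 s; 100,000 × 3,300 × 3 × 2 = 1,980,000,000 bytes.
Track B: 5:21 (min:sec) = 321 s; 48,000 × 321 × 3 × 4 = 184,896,000 bytes.
Track C: 6:03 (min:sec) = 363 s; 88,200 × 363 × 4 × 2 = 256,132,800 bytes.
Track D: 3 h 9 min 5 s = 11,345 s; 7,350 × 11,345 × 4 × 1 = 333,543,000 bytes.
Track E: exactly 51 minutes = 3,060 s; 352,800 × 3,060 × 1 × 6 = 6,477,408,000 bytes.
Total = 9,231,979,800 bytes = 8804.3 MiB.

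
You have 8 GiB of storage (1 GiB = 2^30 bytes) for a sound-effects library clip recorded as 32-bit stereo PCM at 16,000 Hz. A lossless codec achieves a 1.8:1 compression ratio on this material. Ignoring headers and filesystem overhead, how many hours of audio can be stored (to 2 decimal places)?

33.55 hours

Uncompressed byte rate = 16,000 × 4 × 2 = 128,000 bytes/s.
After 1.8:1 compression, effective rate ≈ 71111.11 bytes/s.
Capacity = 8 × 1,073,741,824 = 8,589,934,592 bytes.
8,589,934,592 / effective rate ≈ 120795.96 s → 33.55 hours.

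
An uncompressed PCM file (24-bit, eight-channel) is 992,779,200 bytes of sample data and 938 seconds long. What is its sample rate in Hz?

44,100 Hz

Bytes = sample_rate × seconds × bytes_per_sample × channels.
sample_rate = 992,779,200 / (938 × 3 × 8) = 992,779,200 / 22,512 = 44,100 Hz.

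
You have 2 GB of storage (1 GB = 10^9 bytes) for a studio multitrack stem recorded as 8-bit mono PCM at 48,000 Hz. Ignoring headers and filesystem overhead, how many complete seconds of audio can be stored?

Uncompressed byte rate = 48,000 × 1 × 1 = 48,000 bytes/s.
Capacity = 2 × 1,000,000,000 = 2,000,000,000 bytes.
2,000,000,000 / 48,000 ≈ 41666.67 s → 41,666 seconds.

41,666 seconds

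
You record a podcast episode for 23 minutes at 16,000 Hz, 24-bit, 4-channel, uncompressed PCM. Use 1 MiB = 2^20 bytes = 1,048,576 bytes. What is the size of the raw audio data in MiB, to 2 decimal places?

Duration = 23 minutes = 1,380 s.
Bytes = 16,000 samples/s × 1,380 s × 3 bytes/sample × 4 ch = 264,960,000 bytes.
264,960,000 / 1,048,576 = 252.69 MiB.

252.69 MiB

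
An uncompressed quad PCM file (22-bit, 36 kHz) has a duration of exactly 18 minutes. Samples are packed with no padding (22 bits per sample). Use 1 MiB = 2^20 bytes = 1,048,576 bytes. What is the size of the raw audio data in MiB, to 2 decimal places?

Duration = exactly 18 minutes = 1,080 s.
Bits = 36,000 × 1,080 × 22 × 4 = 3,421,440,000 bits = 427,680,000 bytes.
427,680,000 / 1,048,576 = 407.87 MiB.

407.87 MiB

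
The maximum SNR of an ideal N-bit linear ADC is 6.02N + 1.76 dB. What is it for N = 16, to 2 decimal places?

6.02 × 16 + 1.76 = 98.08 dB.

98.08 dB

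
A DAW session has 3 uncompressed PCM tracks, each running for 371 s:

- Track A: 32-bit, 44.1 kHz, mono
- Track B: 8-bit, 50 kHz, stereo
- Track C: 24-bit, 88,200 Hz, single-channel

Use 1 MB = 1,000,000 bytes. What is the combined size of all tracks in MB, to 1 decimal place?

200.7 MB

Track A: 44,100 × 371 × 4 × 1 = 65,444,400 bytes.
Track B: 50,000 × 371 × 1 × 2 = 37,100,000 bytes.
Track C: 88,200 × 371 × 3 × 1 = 98,166,600 bytes.
Total = 200,711,000 bytes = 200.7 MB.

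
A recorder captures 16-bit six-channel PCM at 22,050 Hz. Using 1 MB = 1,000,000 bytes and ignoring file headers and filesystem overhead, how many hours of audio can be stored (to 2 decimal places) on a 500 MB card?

Uncompressed byte rate = 22,050 × 2 × 6 = 264,600 bytes/s.
Capacity = 500 × 1,000,000 = 500,000,000 bytes.
500,000,000 / 264,600 ≈ 1889.64 s → 0.52 hours.

0.52 hours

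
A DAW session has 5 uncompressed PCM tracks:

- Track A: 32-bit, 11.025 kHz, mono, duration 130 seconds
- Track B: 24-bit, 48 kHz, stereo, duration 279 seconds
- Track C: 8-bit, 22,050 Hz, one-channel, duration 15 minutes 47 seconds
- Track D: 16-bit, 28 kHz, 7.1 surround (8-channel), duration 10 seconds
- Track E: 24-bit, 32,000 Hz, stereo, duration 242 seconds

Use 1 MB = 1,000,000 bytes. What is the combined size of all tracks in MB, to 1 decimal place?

157.9 MB

Track A: 11,025 × 130 × 4 × 1 = 5,733,000 bytes.
Track B: 48,000 × 279 × 3 × 2 = 80,352,000 bytes.
Track C: 15 minutes 47 seconds = 947 s; 22,050 × 947 × 1 × 1 = 20,881,350 bytes.
Track D: 28,000 × 10 × 2 × 8 = 4,480,000 bytes.
Track E: 32,000 × 242 × 3 × 2 = 46,464,000 bytes.
Total = 157,910,350 bytes = 157.9 MB.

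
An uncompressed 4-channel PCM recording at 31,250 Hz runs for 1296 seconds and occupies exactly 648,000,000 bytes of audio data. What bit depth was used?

Bytes per sample = 648,000,000 / (31,250 × 1,296 × 4) = 648,000,000 / 162,000,000 = 4.
Bit depth = 4 × 8 = 32 bits.

32 bits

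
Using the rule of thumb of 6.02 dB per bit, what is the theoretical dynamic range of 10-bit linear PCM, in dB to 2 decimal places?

10 × 6.02 = 60.20 dB.

60.20 dB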